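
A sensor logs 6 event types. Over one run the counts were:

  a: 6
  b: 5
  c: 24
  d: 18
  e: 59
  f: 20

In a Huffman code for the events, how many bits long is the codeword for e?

1

Build the tree from the bottom:
combine b(5), a(6) → 11
combine 11, d(18) → 29
combine f(20), c(24) → 44
combine 29, 44 → 73
combine e(59), 73 → 132
e is a child of the root — depth 1, so its codeword is a single bit.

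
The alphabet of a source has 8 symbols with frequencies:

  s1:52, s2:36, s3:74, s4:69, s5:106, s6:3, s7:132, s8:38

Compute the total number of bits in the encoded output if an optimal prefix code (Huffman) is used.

1408

Merge the two smallest weights repeatedly:
s6(3) + s2(36) → 39
s8(38) + 39 → 77
s1(52) + s4(69) → 121
s3(74) + 77 → 151
s5(106) + 121 → 227
s7(132) + 151 → 283
227 + 283 → 510
The encoded length is the sum of every internal node's weight: 39 + 77 + 121 + 151 + 227 + 283 + 510 = 1408 bits.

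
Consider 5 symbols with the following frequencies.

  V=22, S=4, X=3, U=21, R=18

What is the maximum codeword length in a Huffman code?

3

Merge the two lowest-weight nodes at each step:
merge X(3) and S(4): 7
merge 7 and R(18): 25
merge U(21) and V(22): 43
merge 25 and 43: 68
Maximum depth reached is 3.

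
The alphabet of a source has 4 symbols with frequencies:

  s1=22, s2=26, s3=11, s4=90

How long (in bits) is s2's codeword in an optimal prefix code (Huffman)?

2

Repeatedly merge the two smallest:
merge s3(11) and s1(22): 33
merge s2(26) and 33: 59
merge 59 and s4(90): 149
The subtree containing s2 is merged 2 times, so code length = 2.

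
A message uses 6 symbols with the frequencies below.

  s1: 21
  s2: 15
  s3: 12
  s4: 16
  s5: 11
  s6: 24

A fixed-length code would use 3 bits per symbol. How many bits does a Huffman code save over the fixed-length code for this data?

Fixed-length: 3 bits × 99 symbols = 297 bits.
Huffman merges:
merge s5(11) and s3(12): 23
merge s2(15) and s4(16): 31
merge s1(21) and 23: 44
merge s6(24) and 31: 55
merge 44 and 55: 99
Huffman total = 23 + 31 + 44 + 55 + 99 = 252 bits.
Saving = 297 − 252 = 45 bits.

45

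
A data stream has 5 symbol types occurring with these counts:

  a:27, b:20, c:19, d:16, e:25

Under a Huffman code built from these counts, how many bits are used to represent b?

Build the tree from the bottom:
d(16) + c(19) → 35
b(20) + e(25) → 45
a(27) + 35 → 62
45 + 62 → 107
The subtree containing b is merged 2 times, so code length = 2.

2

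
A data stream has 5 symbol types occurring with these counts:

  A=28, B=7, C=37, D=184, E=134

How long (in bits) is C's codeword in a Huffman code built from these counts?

Huffman merges, smallest pair first:
combine B(7), A(28) → 35
combine 35, C(37) → 72
combine 72, E(134) → 206
combine D(184), 206 → 390
C sits 3 levels below the root, so its codeword is 3 bits.

3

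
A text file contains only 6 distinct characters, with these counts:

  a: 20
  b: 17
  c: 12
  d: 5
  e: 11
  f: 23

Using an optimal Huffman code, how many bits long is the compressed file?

Merge the two smallest weights repeatedly:
merge d(5) and e(11): 16
merge c(12) and 16: 28
merge b(17) and a(20): 37
merge f(23) and 28: 51
merge 37 and 51: 88
Each symbol's bit-cost is frequency × depth; summing gives 220 bits (equivalently 16 + 28 + 37 + 51 + 88).

220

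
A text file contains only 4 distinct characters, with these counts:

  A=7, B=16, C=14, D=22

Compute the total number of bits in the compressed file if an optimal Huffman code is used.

117

Merge the two smallest weights repeatedly:
A(7) + C(14) → 21
B(16) + 21 → 37
D(22) + 37 → 59
Total encoded bits = sum of merged weights = 21 + 37 + 59 = 117.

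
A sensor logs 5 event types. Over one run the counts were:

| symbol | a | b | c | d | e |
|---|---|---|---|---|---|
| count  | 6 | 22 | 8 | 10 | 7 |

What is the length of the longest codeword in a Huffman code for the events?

Merge the two lowest-weight nodes at each step:
a(6) + e(7) → 13
c(8) + d(10) → 18
13 + 18 → 31
b(22) + 31 → 53
Maximum depth reached is 3.

3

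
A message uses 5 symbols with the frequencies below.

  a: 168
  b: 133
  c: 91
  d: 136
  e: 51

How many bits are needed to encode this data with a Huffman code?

Build the Huffman tree bottom-up:
combine e(51), c(91) → 142
combine b(133), d(136) → 269
combine 142, a(168) → 310
combine 269, 310 → 579
Each symbol's bit-cost is frequency × depth; summing gives 1300 bits (equivalently 142 + 269 + 310 + 579).

1300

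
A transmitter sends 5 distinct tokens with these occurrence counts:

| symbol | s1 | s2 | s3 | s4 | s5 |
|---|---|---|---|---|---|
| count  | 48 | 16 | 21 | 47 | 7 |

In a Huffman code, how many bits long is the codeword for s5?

Repeatedly merge the two smallest:
s5(7) + s2(16) → 23
s3(21) + 23 → 44
44 + s4(47) → 91
s1(48) + 91 → 139
The subtree containing s5 is merged 4 times, so code length = 4.

4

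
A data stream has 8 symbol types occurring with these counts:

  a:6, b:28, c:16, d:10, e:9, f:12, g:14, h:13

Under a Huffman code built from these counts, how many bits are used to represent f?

Build the tree from the bottom:
combine a(6), e(9) → 15
combine d(10), f(12) → 22
combine h(13), g(14) → 27
combine 15, c(16) → 31
combine 22, 27 → 49
combine b(28), 31 → 59
combine 49, 59 → 108
f's leaf is at depth 3, giving a 3-bit codeword.

3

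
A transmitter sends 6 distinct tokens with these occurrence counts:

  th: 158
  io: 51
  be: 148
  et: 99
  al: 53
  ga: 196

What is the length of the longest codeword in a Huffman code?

4

Merge the two lowest-weight nodes at each step:
io(51) + al(53) → 104
et(99) + 104 → 203
be(148) + th(158) → 306
ga(196) + 203 → 399
306 + 399 → 705
The first pair merged (io, al) ends up deepest, at depth 4.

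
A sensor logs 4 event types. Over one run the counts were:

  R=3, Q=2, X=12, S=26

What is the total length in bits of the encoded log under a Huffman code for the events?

65

Merge the two smallest weights repeatedly:
merge Q(2) and R(3): 5
merge 5 and X(12): 17
merge 17 and S(26): 43
The encoded length is the sum of every internal node's weight: 5 + 17 + 43 = 65 bits.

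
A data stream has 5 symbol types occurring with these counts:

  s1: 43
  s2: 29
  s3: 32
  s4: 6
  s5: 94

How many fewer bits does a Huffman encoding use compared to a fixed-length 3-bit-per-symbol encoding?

196

Fixed-length: 3 bits × 204 symbols = 612 bits.
Huffman merges:
merge s4(6) and s2(29): 35
merge s3(32) and 35: 67
merge s1(43) and 67: 110
merge s5(94) and 110: 204
Huffman total = 35 + 67 + 110 + 204 = 416 bits.
Saving = 612 − 416 = 196 bits.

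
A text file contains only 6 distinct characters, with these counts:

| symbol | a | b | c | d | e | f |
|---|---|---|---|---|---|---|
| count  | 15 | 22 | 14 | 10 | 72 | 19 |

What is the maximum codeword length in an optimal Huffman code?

4

Merge the two lowest-weight nodes at each step:
combine d(10), c(14) → 24
combine a(15), f(19) → 34
combine b(22), 24 → 46
combine 34, 46 → 80
combine e(72), 80 → 152
Maximum depth reached is 4.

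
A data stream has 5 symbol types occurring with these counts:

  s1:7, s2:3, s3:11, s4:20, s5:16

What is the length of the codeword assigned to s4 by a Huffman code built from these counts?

Huffman merges, smallest pair first:
merge s2(3) and s1(7): 10
merge 10 and s3(11): 21
merge s5(16) and s4(20): 36
merge 21 and 36: 57
s4's leaf is at depth 2, giving a 2-bit codeword.

2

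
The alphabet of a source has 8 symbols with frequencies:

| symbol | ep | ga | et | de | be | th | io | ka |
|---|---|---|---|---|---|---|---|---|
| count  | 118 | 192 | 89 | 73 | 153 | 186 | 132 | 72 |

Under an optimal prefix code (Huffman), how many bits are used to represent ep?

3

Huffman merges, smallest pair first:
ka(72) + de(73) → 145
et(89) + ep(118) → 207
io(132) + 145 → 277
be(153) + th(186) → 339
ga(192) + 207 → 399
277 + 339 → 616
399 + 616 → 1015
The subtree containing ep is merged 3 times, so code length = 3.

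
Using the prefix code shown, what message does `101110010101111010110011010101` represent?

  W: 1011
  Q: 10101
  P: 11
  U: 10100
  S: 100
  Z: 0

WSQPQSPZQ

Read left to right; each codeword is recognised as soon as it completes (prefix code):
  1011→W | 100→S | 10101→Q | 11→P | 10101→Q | 100→S | 11→P | 0→Z | 10101→Q
Decoded message: WSQPQSPZQ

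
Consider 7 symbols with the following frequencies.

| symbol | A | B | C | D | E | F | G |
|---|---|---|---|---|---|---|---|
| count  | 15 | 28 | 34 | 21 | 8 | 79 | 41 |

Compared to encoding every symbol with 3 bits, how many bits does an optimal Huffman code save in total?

Fixed-length: 3 bits × 226 symbols = 678 bits.
Huffman merges:
combine E(8), A(15) → 23
combine D(21), 23 → 44
combine B(28), C(34) → 62
combine G(41), 44 → 85
combine 62, F(79) → 141
combine 85, 141 → 226
Huffman total = 23 + 44 + 62 + 85 + 141 + 226 = 581 bits.
Saving = 678 − 581 = 97 bits.

97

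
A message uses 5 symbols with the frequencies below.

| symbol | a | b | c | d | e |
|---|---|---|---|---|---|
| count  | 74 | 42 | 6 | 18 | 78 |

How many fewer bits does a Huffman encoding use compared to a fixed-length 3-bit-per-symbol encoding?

206

Fixed-length: 3 bits × 218 symbols = 654 bits.
Huffman merges:
combine c(6), d(18) → 24
combine 24, b(42) → 66
combine 66, a(74) → 140
combine e(78), 140 → 218
Huffman total = 24 + 66 + 140 + 218 = 448 bits.
Saving = 654 − 448 = 206 bits.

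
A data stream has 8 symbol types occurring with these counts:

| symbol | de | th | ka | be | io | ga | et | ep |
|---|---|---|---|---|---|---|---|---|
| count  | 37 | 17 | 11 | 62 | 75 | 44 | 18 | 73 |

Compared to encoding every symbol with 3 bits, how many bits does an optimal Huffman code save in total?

74

Fixed-length: 3 bits × 337 symbols = 1011 bits.
Huffman merges:
ka(11) + th(17) → 28
et(18) + 28 → 46
de(37) + ga(44) → 81
46 + be(62) → 108
ep(73) + io(75) → 148
81 + 108 → 189
148 + 189 → 337
Huffman total = 28 + 46 + 81 + 108 + 148 + 189 + 337 = 937 bits.
Saving = 1011 − 937 = 74 bits.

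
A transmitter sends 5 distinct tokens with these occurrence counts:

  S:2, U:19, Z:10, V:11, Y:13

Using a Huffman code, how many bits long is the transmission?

Merge the two smallest weights repeatedly:
merge S(2) and Z(10): 12
merge V(11) and 12: 23
merge Y(13) and U(19): 32
merge 23 and 32: 55
Total encoded bits = sum of merged weights = 12 + 23 + 32 + 55 = 122.

122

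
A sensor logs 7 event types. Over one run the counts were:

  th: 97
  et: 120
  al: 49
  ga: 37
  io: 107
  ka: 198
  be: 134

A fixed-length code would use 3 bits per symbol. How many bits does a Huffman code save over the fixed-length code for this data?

246

Fixed-length: 3 bits × 742 symbols = 2226 bits.
Huffman merges:
ga(37) + al(49) → 86
86 + th(97) → 183
io(107) + et(120) → 227
be(134) + 183 → 317
ka(198) + 227 → 425
317 + 425 → 742
Huffman total = 86 + 183 + 227 + 317 + 425 + 742 = 1980 bits.
Saving = 2226 − 1980 = 246 bits.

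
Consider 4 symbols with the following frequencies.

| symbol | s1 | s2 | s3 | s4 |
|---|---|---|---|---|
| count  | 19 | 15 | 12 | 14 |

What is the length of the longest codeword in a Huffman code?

Merge the two lowest-weight nodes at each step:
merge s3(12) and s4(14): 26
merge s2(15) and s1(19): 34
merge 26 and 34: 60
The first pair merged (s3, s4) ends up deepest, at depth 2.

2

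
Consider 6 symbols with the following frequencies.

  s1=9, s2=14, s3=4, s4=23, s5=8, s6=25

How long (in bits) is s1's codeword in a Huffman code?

3

Build the tree from the bottom:
combine s3(4), s5(8) → 12
combine s1(9), 12 → 21
combine s2(14), 21 → 35
combine s4(23), s6(25) → 48
combine 35, 48 → 83
s1 sits 3 levels below the root, so its codeword is 3 bits.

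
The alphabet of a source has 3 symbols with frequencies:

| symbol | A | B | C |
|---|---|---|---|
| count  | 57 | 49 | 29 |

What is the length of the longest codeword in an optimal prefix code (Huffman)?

Merge the two lowest-weight nodes at each step:
merge C(29) and B(49): 78
merge A(57) and 78: 135
The first pair merged (C, B) ends up deepest, at depth 2.

2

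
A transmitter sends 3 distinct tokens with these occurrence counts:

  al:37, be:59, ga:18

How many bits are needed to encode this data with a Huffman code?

Build the Huffman tree bottom-up:
merge ga(18) and al(37): 55
merge 55 and be(59): 114
Each symbol's bit-cost is frequency × depth; summing gives 169 bits (equivalently 55 + 114).

169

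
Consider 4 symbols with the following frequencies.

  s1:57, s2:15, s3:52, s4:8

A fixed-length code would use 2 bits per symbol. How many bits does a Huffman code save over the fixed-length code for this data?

Fixed-length: 2 bits × 132 symbols = 264 bits.
Huffman merges:
merge s4(8) and s2(15): 23
merge 23 and s3(52): 75
merge s1(57) and 75: 132
Huffman total = 23 + 75 + 132 = 230 bits.
Saving = 264 − 230 = 34 bits.

34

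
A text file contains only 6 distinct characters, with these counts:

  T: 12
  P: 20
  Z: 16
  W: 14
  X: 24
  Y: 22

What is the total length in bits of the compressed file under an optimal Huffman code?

Build the Huffman tree bottom-up:
combine T(12), W(14) → 26
combine Z(16), P(20) → 36
combine Y(22), X(24) → 46
combine 26, 36 → 62
combine 46, 62 → 108
The encoded length is the sum of every internal node's weight: 26 + 36 + 46 + 62 + 108 = 278 bits.

278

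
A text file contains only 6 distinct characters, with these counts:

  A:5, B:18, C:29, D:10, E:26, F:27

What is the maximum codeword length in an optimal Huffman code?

Merge the two lowest-weight nodes at each step:
A(5) + D(10) → 15
15 + B(18) → 33
E(26) + F(27) → 53
C(29) + 33 → 62
53 + 62 → 115
The rarest symbols sit at the bottom; the longest codeword is 4 bits.

4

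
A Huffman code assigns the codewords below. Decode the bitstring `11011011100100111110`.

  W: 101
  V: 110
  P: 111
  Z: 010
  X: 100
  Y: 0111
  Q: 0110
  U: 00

Read left to right; each codeword is recognised as soon as it completes (prefix code):
  110→V | 110→V | 111→P | 00→U | 100→X | 111→P | 110→V
Decoded message: VVPUXPV

VVPUXPV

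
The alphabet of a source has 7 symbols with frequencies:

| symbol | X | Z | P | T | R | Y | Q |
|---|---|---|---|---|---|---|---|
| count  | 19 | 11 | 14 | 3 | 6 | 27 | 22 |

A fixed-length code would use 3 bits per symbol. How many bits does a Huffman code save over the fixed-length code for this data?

40

Fixed-length: 3 bits × 102 symbols = 306 bits.
Huffman merges:
T(3) + R(6) → 9
9 + Z(11) → 20
P(14) + X(19) → 33
20 + Q(22) → 42
Y(27) + 33 → 60
42 + 60 → 102
Huffman total = 9 + 20 + 33 + 42 + 60 + 102 = 266 bits.
Saving = 306 − 266 = 40 bits.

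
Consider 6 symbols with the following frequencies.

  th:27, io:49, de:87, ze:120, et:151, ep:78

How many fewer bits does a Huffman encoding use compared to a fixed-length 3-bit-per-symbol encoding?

Fixed-length: 3 bits × 512 symbols = 1536 bits.
Huffman merges:
combine th(27), io(49) → 76
combine 76, ep(78) → 154
combine de(87), ze(120) → 207
combine et(151), 154 → 305
combine 207, 305 → 512
Huffman total = 76 + 154 + 207 + 305 + 512 = 1254 bits.
Saving = 1536 − 1254 = 282 bits.

282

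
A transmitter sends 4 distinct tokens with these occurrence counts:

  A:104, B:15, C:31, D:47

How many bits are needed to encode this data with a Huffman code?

336

Merge the two smallest weights repeatedly:
B(15) + C(31) → 46
46 + D(47) → 93
93 + A(104) → 197
Total encoded bits = sum of merged weights = 46 + 93 + 197 = 336.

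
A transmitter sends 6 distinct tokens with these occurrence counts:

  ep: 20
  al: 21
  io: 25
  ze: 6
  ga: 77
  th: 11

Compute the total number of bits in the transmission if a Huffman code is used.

343

Build the Huffman tree bottom-up:
merge ze(6) and th(11): 17
merge 17 and ep(20): 37
merge al(21) and io(25): 46
merge 37 and 46: 83
merge ga(77) and 83: 160
The encoded length is the sum of every internal node's weight: 17 + 37 + 46 + 83 + 160 = 343 bits.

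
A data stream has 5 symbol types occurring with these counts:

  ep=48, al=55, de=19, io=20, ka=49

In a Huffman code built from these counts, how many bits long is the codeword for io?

Build the tree from the bottom:
merge de(19) and io(20): 39
merge 39 and ep(48): 87
merge ka(49) and al(55): 104
merge 87 and 104: 191
The subtree containing io is merged 3 times, so code length = 3.

3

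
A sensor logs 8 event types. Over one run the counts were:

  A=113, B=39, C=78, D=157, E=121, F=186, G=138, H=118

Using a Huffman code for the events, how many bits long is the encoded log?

Merge the two smallest weights repeatedly:
B(39) + C(78) → 117
A(113) + 117 → 230
H(118) + E(121) → 239
G(138) + D(157) → 295
F(186) + 230 → 416
239 + 295 → 534
416 + 534 → 950
The encoded length is the sum of every internal node's weight: 117 + 230 + 239 + 295 + 416 + 534 + 950 = 2781 bits.

2781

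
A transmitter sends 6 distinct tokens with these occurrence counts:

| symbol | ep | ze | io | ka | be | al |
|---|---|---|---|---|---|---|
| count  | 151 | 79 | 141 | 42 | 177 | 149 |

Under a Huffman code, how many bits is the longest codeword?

4

Merge the two lowest-weight nodes at each step:
combine ka(42), ze(79) → 121
combine 121, io(141) → 262
combine al(149), ep(151) → 300
combine be(177), 262 → 439
combine 300, 439 → 739
Maximum depth reached is 4.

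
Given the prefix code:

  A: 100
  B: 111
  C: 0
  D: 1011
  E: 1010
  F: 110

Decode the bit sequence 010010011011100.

CAAFBCC

Read left to right; each codeword is recognised as soon as it completes (prefix code):
  0→C | 100→A | 100→A | 110→F | 111→B | 0→C | 0→C
Decoded message: CAAFBCC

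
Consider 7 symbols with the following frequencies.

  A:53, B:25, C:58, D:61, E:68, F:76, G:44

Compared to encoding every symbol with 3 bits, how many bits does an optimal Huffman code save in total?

76

Fixed-length: 3 bits × 385 symbols = 1155 bits.
Huffman merges:
merge B(25) and G(44): 69
merge A(53) and C(58): 111
merge D(61) and E(68): 129
merge 69 and F(76): 145
merge 111 and 129: 240
merge 145 and 240: 385
Huffman total = 69 + 111 + 129 + 145 + 240 + 385 = 1079 bits.
Saving = 1155 − 1079 = 76 bits.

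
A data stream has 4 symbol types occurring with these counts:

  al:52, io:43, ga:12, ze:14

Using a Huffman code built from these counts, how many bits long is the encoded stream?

Merge the two smallest weights repeatedly:
merge ga(12) and ze(14): 26
merge 26 and io(43): 69
merge al(52) and 69: 121
Each symbol's bit-cost is frequency × depth; summing gives 216 bits (equivalently 26 + 69 + 121).

216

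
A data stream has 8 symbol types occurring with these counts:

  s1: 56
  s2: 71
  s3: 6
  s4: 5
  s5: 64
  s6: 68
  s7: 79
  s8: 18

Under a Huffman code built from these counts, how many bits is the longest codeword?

5

Merge the two lowest-weight nodes at each step:
s4(5) + s3(6) → 11
11 + s8(18) → 29
29 + s1(56) → 85
s5(64) + s6(68) → 132
s2(71) + s7(79) → 150
85 + 132 → 217
150 + 217 → 367
Maximum depth reached is 5.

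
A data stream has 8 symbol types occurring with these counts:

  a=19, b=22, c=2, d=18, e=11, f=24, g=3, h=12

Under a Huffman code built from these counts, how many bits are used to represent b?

2

Huffman merges, smallest pair first:
merge c(2) and g(3): 5
merge 5 and e(11): 16
merge h(12) and 16: 28
merge d(18) and a(19): 37
merge b(22) and f(24): 46
merge 28 and 37: 65
merge 46 and 65: 111
b's leaf is at depth 2, giving a 2-bit codeword.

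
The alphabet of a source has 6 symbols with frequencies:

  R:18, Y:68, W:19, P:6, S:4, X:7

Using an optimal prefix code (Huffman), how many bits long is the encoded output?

238

Build the Huffman tree bottom-up:
combine S(4), P(6) → 10
combine X(7), 10 → 17
combine 17, R(18) → 35
combine W(19), 35 → 54
combine 54, Y(68) → 122
The encoded length is the sum of every internal node's weight: 10 + 17 + 35 + 54 + 122 = 238 bits.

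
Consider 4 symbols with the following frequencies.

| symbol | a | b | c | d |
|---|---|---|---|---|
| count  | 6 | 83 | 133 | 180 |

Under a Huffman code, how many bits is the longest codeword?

3

Merge the two lowest-weight nodes at each step:
merge a(6) and b(83): 89
merge 89 and c(133): 222
merge d(180) and 222: 402
The rarest symbols sit at the bottom; the longest codeword is 3 bits.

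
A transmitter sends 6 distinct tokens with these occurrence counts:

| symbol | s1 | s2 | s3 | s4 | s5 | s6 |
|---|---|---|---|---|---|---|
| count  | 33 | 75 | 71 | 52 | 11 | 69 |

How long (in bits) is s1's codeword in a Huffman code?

Huffman merges, smallest pair first:
merge s5(11) and s1(33): 44
merge 44 and s4(52): 96
merge s6(69) and s3(71): 140
merge s2(75) and 96: 171
merge 140 and 171: 311
s1 sits 4 levels below the root, so its codeword is 4 bits.

4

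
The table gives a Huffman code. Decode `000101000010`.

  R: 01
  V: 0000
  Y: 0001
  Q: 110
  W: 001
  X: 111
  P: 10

Read left to right; each codeword is recognised as soon as it completes (prefix code):
  0001→Y | 01→R | 0000→V | 10→P
Decoded message: YRVP

YRVP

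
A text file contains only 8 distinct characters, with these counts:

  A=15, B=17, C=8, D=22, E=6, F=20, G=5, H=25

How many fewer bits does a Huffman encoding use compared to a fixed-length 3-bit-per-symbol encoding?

Fixed-length: 3 bits × 118 symbols = 354 bits.
Huffman merges:
G(5) + E(6) → 11
C(8) + 11 → 19
A(15) + B(17) → 32
19 + F(20) → 39
D(22) + H(25) → 47
32 + 39 → 71
47 + 71 → 118
Huffman total = 11 + 19 + 32 + 39 + 47 + 71 + 118 = 337 bits.
Saving = 354 − 337 = 17 bits.

17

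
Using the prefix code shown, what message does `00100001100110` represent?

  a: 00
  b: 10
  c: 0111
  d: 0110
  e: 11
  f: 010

Read left to right; each codeword is recognised as soon as it completes (prefix code):
  00→a | 10→b | 00→a | 0110→d | 0110→d
Decoded message: abadd

abadd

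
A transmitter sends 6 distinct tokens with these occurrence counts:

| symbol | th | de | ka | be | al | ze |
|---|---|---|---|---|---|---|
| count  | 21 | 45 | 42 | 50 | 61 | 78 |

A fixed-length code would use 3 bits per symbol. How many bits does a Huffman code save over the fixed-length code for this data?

139

Fixed-length: 3 bits × 297 symbols = 891 bits.
Huffman merges:
th(21) + ka(42) → 63
de(45) + be(50) → 95
al(61) + 63 → 124
ze(78) + 95 → 173
124 + 173 → 297
Huffman total = 63 + 95 + 124 + 173 + 297 = 752 bits.
Saving = 891 − 752 = 139 bits.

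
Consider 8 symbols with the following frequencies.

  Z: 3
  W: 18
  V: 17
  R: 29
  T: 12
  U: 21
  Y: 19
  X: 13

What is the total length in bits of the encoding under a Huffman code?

Merge the two smallest weights repeatedly:
merge Z(3) and T(12): 15
merge X(13) and 15: 28
merge V(17) and W(18): 35
merge Y(19) and U(21): 40
merge 28 and R(29): 57
merge 35 and 40: 75
merge 57 and 75: 132
Total encoded bits = sum of merged weights = 15 + 28 + 35 + 40 + 57 + 75 + 132 = 382.

382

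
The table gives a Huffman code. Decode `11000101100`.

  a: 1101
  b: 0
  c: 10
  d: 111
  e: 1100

Read left to right; each codeword is recognised as soon as it completes (prefix code):
  1100→e | 0→b | 10→c | 1100→e
Decoded message: ebce

ebce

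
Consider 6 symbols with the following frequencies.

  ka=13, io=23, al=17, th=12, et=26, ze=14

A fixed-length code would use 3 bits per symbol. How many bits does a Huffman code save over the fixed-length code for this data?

Fixed-length: 3 bits × 105 symbols = 315 bits.
Huffman merges:
th(12) + ka(13) → 25
ze(14) + al(17) → 31
io(23) + 25 → 48
et(26) + 31 → 57
48 + 57 → 105
Huffman total = 25 + 31 + 48 + 57 + 105 = 266 bits.
Saving = 315 − 266 = 49 bits.

49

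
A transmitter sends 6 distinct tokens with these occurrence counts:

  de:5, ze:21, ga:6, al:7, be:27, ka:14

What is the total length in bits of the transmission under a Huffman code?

Greedily combine the two least-frequent nodes:
combine de(5), ga(6) → 11
combine al(7), 11 → 18
combine ka(14), 18 → 32
combine ze(21), be(27) → 48
combine 32, 48 → 80
Each symbol's bit-cost is frequency × depth; summing gives 189 bits (equivalently 11 + 18 + 32 + 48 + 80).

189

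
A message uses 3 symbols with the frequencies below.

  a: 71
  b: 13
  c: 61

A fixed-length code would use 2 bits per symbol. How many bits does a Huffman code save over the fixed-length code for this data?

Fixed-length: 2 bits × 145 symbols = 290 bits.
Huffman merges:
b(13) + c(61) → 74
a(71) + 74 → 145
Huffman total = 74 + 145 = 219 bits.
Saving = 290 − 219 = 71 bits.

71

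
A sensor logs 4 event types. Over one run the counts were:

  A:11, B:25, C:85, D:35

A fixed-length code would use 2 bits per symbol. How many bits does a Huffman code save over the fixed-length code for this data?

49

Fixed-length: 2 bits × 156 symbols = 312 bits.
Huffman merges:
A(11) + B(25) → 36
D(35) + 36 → 71
71 + C(85) → 156
Huffman total = 36 + 71 + 156 = 263 bits.
Saving = 312 − 263 = 49 bits.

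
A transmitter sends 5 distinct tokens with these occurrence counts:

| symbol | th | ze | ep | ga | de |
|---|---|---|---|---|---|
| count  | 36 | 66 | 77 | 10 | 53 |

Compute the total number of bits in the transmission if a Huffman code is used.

Greedily combine the two least-frequent nodes:
ga(10) + th(36) → 46
46 + de(53) → 99
ze(66) + ep(77) → 143
99 + 143 → 242
The encoded length is the sum of every internal node's weight: 46 + 99 + 143 + 242 = 530 bits.

530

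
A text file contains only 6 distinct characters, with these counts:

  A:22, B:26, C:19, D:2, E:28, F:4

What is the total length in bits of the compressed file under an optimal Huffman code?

Greedily combine the two least-frequent nodes:
D(2) + F(4) → 6
6 + C(19) → 25
A(22) + 25 → 47
B(26) + E(28) → 54
47 + 54 → 101
Total encoded bits = sum of merged weights = 6 + 25 + 47 + 54 + 101 = 233.

233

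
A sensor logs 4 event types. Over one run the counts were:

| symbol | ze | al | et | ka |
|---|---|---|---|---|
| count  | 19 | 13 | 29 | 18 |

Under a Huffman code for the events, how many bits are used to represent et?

Build the tree from the bottom:
merge al(13) and ka(18): 31
merge ze(19) and et(29): 48
merge 31 and 48: 79
et's leaf is at depth 2, giving a 2-bit codeword.

2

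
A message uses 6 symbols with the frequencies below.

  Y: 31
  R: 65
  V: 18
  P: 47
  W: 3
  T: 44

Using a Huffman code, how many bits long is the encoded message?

489

Greedily combine the two least-frequent nodes:
W(3) + V(18) → 21
21 + Y(31) → 52
T(44) + P(47) → 91
52 + R(65) → 117
91 + 117 → 208
The encoded length is the sum of every internal node's weight: 21 + 52 + 91 + 117 + 208 = 489 bits.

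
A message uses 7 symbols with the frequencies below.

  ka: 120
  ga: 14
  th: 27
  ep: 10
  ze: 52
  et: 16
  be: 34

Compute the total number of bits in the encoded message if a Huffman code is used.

Build the Huffman tree bottom-up:
merge ep(10) and ga(14): 24
merge et(16) and 24: 40
merge th(27) and be(34): 61
merge 40 and ze(52): 92
merge 61 and 92: 153
merge ka(120) and 153: 273
Total encoded bits = sum of merged weights = 24 + 40 + 61 + 92 + 153 + 273 = 643.

643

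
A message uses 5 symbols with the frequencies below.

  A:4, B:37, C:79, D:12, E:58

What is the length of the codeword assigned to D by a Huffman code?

4

Huffman merges, smallest pair first:
A(4) + D(12) → 16
16 + B(37) → 53
53 + E(58) → 111
C(79) + 111 → 190
The subtree containing D is merged 4 times, so code length = 4.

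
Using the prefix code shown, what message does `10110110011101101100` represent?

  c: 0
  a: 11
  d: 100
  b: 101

bbdabbd

Read left to right; each codeword is recognised as soon as it completes (prefix code):
  101→b | 101→b | 100→d | 11→a | 101→b | 101→b | 100→d
Decoded message: bbdabbd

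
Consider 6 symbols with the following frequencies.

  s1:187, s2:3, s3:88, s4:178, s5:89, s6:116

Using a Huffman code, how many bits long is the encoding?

1593

Build the Huffman tree bottom-up:
merge s2(3) and s3(88): 91
merge s5(89) and 91: 180
merge s6(116) and s4(178): 294
merge 180 and s1(187): 367
merge 294 and 367: 661
Each symbol's bit-cost is frequency × depth; summing gives 1593 bits (equivalently 91 + 180 + 294 + 367 + 661).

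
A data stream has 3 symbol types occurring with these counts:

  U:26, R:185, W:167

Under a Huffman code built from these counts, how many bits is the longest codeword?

2

Merge the two lowest-weight nodes at each step:
merge U(26) and W(167): 193
merge R(185) and 193: 378
The rarest symbols sit at the bottom; the longest codeword is 2 bits.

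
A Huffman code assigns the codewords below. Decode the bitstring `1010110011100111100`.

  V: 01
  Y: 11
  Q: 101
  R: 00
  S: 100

QVSYSYYR

Read left to right; each codeword is recognised as soon as it completes (prefix code):
  101→Q | 01→V | 100→S | 11→Y | 100→S | 11→Y | 11→Y | 00→R
Decoded message: QVSYSYYR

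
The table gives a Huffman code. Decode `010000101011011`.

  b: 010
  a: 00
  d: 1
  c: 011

babdcc

Read left to right; each codeword is recognised as soon as it completes (prefix code):
  010→b | 00→a | 010→b | 1→d | 011→c | 011→c
Decoded message: babdcc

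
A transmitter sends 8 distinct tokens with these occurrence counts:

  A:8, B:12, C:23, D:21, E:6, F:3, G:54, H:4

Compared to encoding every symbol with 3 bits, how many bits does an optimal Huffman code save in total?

68

Fixed-length: 3 bits × 131 symbols = 393 bits.
Huffman merges:
F(3) + H(4) → 7
E(6) + 7 → 13
A(8) + B(12) → 20
13 + 20 → 33
D(21) + C(23) → 44
33 + 44 → 77
G(54) + 77 → 131
Huffman total = 7 + 13 + 20 + 33 + 44 + 77 + 131 = 325 bits.
Saving = 393 − 325 = 68 bits.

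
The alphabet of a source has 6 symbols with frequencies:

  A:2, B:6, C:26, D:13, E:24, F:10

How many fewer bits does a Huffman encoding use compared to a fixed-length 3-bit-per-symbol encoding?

55

Fixed-length: 3 bits × 81 symbols = 243 bits.
Huffman merges:
combine A(2), B(6) → 8
combine 8, F(10) → 18
combine D(13), 18 → 31
combine E(24), C(26) → 50
combine 31, 50 → 81
Huffman total = 8 + 18 + 31 + 50 + 81 = 188 bits.
Saving = 243 − 188 = 55 bits.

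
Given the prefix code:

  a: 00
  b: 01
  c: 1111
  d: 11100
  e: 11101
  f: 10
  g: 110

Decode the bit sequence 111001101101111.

dggc

Read left to right; each codeword is recognised as soon as it completes (prefix code):
  11100→d | 110→g | 110→g | 1111→c
Decoded message: dggc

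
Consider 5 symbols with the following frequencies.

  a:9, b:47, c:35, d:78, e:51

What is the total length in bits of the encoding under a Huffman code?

484

Greedily combine the two least-frequent nodes:
a(9) + c(35) → 44
44 + b(47) → 91
e(51) + d(78) → 129
91 + 129 → 220
Total encoded bits = sum of merged weights = 44 + 91 + 129 + 220 = 484.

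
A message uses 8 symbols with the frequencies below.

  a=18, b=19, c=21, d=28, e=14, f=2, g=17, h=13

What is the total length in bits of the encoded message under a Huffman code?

Greedily combine the two least-frequent nodes:
merge f(2) and h(13): 15
merge e(14) and 15: 29
merge g(17) and a(18): 35
merge b(19) and c(21): 40
merge d(28) and 29: 57
merge 35 and 40: 75
merge 57 and 75: 132
Total encoded bits = sum of merged weights = 15 + 29 + 35 + 40 + 57 + 75 + 132 = 383.

383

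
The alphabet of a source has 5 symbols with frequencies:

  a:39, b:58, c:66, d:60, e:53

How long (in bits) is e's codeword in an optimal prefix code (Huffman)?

Repeatedly merge the two smallest:
combine a(39), e(53) → 92
combine b(58), d(60) → 118
combine c(66), 92 → 158
combine 118, 158 → 276
e's leaf is at depth 3, giving a 3-bit codeword.

3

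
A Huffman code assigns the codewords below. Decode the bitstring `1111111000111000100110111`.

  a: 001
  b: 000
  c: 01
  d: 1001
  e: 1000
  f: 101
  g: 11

Read left to right; each codeword is recognised as soon as it completes (prefix code):
  11→g | 11→g | 11→g | 1000→e | 11→g | 1000→e | 1001→d | 101→f | 11→g
Decoded message: gggegedfg

gggegedfg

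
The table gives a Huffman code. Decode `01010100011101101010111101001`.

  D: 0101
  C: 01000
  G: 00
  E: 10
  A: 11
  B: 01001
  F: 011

DCAEADFAB

Read left to right; each codeword is recognised as soon as it completes (prefix code):
  0101→D | 01000→C | 11→A | 10→E | 11→A | 0101→D | 011→F | 11→A | 01001→B
Decoded message: DCAEADFAB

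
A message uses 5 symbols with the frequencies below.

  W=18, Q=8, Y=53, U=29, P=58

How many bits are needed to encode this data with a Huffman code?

355

Build the Huffman tree bottom-up:
combine Q(8), W(18) → 26
combine 26, U(29) → 55
combine Y(53), 55 → 108
combine P(58), 108 → 166
The encoded length is the sum of every internal node's weight: 26 + 55 + 108 + 166 = 355 bits.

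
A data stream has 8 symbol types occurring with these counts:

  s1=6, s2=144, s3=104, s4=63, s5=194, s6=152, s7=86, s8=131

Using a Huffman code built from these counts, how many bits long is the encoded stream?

2515

Build the Huffman tree bottom-up:
combine s1(6), s4(63) → 69
combine 69, s7(86) → 155
combine s3(104), s8(131) → 235
combine s2(144), s6(152) → 296
combine 155, s5(194) → 349
combine 235, 296 → 531
combine 349, 531 → 880
Each symbol's bit-cost is frequency × depth; summing gives 2515 bits (equivalently 69 + 155 + 235 + 296 + 349 + 531 + 880).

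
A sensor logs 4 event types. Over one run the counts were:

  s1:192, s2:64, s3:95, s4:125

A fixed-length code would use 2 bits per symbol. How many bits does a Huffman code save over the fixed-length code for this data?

Fixed-length: 2 bits × 476 symbols = 952 bits.
Huffman merges:
combine s2(64), s3(95) → 159
combine s4(125), 159 → 284
combine s1(192), 284 → 476
Huffman total = 159 + 284 + 476 = 919 bits.
Saving = 952 − 919 = 33 bits.

33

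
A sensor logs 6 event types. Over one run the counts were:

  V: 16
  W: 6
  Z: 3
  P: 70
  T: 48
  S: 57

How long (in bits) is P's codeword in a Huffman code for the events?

Build the tree from the bottom:
merge Z(3) and W(6): 9
merge 9 and V(16): 25
merge 25 and T(48): 73
merge S(57) and P(70): 127
merge 73 and 127: 200
P's leaf is at depth 2, giving a 2-bit codeword.

2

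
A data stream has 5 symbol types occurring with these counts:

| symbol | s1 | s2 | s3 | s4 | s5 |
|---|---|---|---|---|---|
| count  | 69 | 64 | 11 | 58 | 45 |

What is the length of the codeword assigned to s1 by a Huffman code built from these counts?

2

Huffman merges, smallest pair first:
combine s3(11), s5(45) → 56
combine 56, s4(58) → 114
combine s2(64), s1(69) → 133
combine 114, 133 → 247
s1 sits 2 levels below the root, so its codeword is 2 bits.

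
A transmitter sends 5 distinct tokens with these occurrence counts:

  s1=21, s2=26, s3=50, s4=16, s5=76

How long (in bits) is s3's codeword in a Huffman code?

Repeatedly merge the two smallest:
merge s4(16) and s1(21): 37
merge s2(26) and 37: 63
merge s3(50) and 63: 113
merge s5(76) and 113: 189
The subtree containing s3 is merged 2 times, so code length = 2.

2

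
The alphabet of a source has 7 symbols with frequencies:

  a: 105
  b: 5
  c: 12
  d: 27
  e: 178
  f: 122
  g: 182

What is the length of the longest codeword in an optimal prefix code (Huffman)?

5

Merge the two lowest-weight nodes at each step:
combine b(5), c(12) → 17
combine 17, d(27) → 44
combine 44, a(105) → 149
combine f(122), 149 → 271
combine e(178), g(182) → 360
combine 271, 360 → 631
Maximum depth reached is 5.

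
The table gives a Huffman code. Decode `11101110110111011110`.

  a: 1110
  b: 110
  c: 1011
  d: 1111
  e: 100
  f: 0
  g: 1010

aabadf

Read left to right; each codeword is recognised as soon as it completes (prefix code):
  1110→a | 1110→a | 110→b | 1110→a | 1111→d | 0→f
Decoded message: aabadf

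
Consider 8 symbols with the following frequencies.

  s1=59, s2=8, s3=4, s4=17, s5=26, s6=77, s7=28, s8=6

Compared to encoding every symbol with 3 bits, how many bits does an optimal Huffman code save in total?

Fixed-length: 3 bits × 225 symbols = 675 bits.
Huffman merges:
merge s3(4) and s8(6): 10
merge s2(8) and 10: 18
merge s4(17) and 18: 35
merge s5(26) and s7(28): 54
merge 35 and 54: 89
merge s1(59) and s6(77): 136
merge 89 and 136: 225
Huffman total = 10 + 18 + 35 + 54 + 89 + 136 + 225 = 567 bits.
Saving = 675 − 567 = 108 bits.

108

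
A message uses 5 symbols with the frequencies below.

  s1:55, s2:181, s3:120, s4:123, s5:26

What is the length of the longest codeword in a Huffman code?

Merge the two lowest-weight nodes at each step:
merge s5(26) and s1(55): 81
merge 81 and s3(120): 201
merge s4(123) and s2(181): 304
merge 201 and 304: 505
Maximum depth reached is 3.

3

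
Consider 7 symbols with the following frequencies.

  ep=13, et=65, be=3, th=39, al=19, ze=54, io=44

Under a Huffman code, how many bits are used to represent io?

Repeatedly merge the two smallest:
combine be(3), ep(13) → 16
combine 16, al(19) → 35
combine 35, th(39) → 74
combine io(44), ze(54) → 98
combine et(65), 74 → 139
combine 98, 139 → 237
io's leaf is at depth 2, giving a 2-bit codeword.

2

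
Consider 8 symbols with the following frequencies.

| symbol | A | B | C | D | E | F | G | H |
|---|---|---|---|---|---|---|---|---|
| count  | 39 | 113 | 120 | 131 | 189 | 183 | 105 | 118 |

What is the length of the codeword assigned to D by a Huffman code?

Build the tree from the bottom:
combine A(39), G(105) → 144
combine B(113), H(118) → 231
combine C(120), D(131) → 251
combine 144, F(183) → 327
combine E(189), 231 → 420
combine 251, 327 → 578
combine 420, 578 → 998
D's leaf is at depth 3, giving a 3-bit codeword.

3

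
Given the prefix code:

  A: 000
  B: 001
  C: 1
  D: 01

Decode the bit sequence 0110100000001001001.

DCDAADBB

Read left to right; each codeword is recognised as soon as it completes (prefix code):
  01→D | 1→C | 01→D | 000→A | 000→A | 01→D | 001→B | 001→B
Decoded message: DCDAADBB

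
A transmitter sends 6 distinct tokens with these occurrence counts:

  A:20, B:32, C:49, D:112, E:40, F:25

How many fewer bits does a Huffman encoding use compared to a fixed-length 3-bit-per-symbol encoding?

Fixed-length: 3 bits × 278 symbols = 834 bits.
Huffman merges:
merge A(20) and F(25): 45
merge B(32) and E(40): 72
merge 45 and C(49): 94
merge 72 and 94: 166
merge D(112) and 166: 278
Huffman total = 45 + 72 + 94 + 166 + 278 = 655 bits.
Saving = 834 − 655 = 179 bits.

179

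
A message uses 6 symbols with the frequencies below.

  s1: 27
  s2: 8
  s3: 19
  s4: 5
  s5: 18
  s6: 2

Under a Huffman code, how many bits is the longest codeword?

Merge the two lowest-weight nodes at each step:
combine s6(2), s4(5) → 7
combine 7, s2(8) → 15
combine 15, s5(18) → 33
combine s3(19), s1(27) → 46
combine 33, 46 → 79
The rarest symbols sit at the bottom; the longest codeword is 4 bits.

4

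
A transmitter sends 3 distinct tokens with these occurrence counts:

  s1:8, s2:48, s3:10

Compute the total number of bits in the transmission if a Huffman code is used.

Greedily combine the two least-frequent nodes:
s1(8) + s3(10) → 18
18 + s2(48) → 66
The encoded length is the sum of every internal node's weight: 18 + 66 = 84 bits.

84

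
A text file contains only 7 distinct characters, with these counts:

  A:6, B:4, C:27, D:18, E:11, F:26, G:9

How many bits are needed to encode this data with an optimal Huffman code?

260

Merge the two smallest weights repeatedly:
merge B(4) and A(6): 10
merge G(9) and 10: 19
merge E(11) and D(18): 29
merge 19 and F(26): 45
merge C(27) and 29: 56
merge 45 and 56: 101
Total encoded bits = sum of merged weights = 10 + 19 + 29 + 45 + 56 + 101 = 260.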